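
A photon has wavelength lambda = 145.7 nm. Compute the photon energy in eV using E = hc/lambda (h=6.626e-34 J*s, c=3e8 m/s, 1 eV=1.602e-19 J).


E = hc / lambda
= (6.626e-34)(3e8) / (145.7e-9)
= 1.9878e-25 / 1.4570e-07
= 1.3643e-18 J
Converting to eV: 1.3643e-18 / 1.602e-19
= 8.5163 eV

8.5163


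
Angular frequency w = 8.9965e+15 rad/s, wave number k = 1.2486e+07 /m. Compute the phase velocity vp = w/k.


vp = w / k
= 8.9965e+15 / 1.2486e+07
= 7.2053e+08 m/s

7.2053e+08


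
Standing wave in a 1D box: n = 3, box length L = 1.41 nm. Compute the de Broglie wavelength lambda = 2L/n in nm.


lambda = 2L / n
= 2 * 1.41 / 3
= 2.82 / 3
= 0.94 nm

0.94


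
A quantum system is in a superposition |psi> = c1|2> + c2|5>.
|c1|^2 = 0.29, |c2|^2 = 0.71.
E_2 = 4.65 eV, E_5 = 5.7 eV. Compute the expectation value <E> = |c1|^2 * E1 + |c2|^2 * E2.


<E> = |c1|^2 * E1 + |c2|^2 * E2
= 0.29 * 4.65 + 0.71 * 5.7
= 1.3485 + 4.047
= 5.3955 eV

5.3955


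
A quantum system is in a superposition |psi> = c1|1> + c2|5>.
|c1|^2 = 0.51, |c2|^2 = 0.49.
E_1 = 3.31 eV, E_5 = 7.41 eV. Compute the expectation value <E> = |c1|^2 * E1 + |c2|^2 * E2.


<E> = |c1|^2 * E1 + |c2|^2 * E2
= 0.51 * 3.31 + 0.49 * 7.41
= 1.6881 + 3.6309
= 5.319 eV

5.319


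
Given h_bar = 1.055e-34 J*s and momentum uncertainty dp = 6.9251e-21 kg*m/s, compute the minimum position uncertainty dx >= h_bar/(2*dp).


dx = h_bar / (2 * dp)
= 1.055e-34 / (2 * 6.9251e-21)
= 1.055e-34 / 1.3850e-20
= 7.6172e-15 m

7.6172e-15


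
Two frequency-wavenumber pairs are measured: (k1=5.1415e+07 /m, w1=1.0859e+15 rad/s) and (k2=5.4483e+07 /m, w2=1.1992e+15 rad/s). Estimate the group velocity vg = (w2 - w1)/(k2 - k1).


vg = (w2 - w1) / (k2 - k1)
= (1.1992e+15 - 1.0859e+15) / (5.4483e+07 - 5.1415e+07)
= 1.1330e+14 / 3.0680e+06
= 3.6930e+07 m/s

3.6930e+07


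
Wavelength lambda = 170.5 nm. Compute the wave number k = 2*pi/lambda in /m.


k = 2 * pi / lambda
= 6.2832 / (170.5e-9)
= 6.2832 / 1.7050e-07
= 3.6852e+07 /m

3.6852e+07


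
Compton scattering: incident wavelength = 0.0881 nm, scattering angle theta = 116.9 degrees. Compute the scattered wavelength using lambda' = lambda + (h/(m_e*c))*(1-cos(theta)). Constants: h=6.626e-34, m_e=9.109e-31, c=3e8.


Compton wavelength: h/(m_e*c) = 2.4247e-12 m
d_lambda = 2.4247e-12 * (1 - cos(116.9 deg))
= 2.4247e-12 * 1.452435
= 3.5217e-12 m = 0.003522 nm
lambda' = 0.0881 + 0.003522
= 0.091622 nm

0.091622


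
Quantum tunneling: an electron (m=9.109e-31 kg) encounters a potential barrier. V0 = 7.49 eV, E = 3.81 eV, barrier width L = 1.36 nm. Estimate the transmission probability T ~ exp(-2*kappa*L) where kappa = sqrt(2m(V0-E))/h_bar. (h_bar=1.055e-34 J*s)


V0 - E = 3.68 eV = 5.8954e-19 J
kappa = sqrt(2 * m * (V0-E)) / h_bar
= sqrt(2 * 9.109e-31 * 5.8954e-19) / 1.055e-34
= 9.8232e+09 /m
2*kappa*L = 2 * 9.8232e+09 * 1.36e-9
= 26.7191
T = exp(-26.7191) = 2.489079e-12

2.489079e-12


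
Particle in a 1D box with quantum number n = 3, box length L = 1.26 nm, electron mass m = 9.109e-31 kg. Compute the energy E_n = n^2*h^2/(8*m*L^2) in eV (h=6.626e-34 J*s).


E = n^2 * h^2 / (8 * m * L^2)
= 3^2 * (6.626e-34)^2 / (8 * 9.109e-31 * (1.26e-9)^2)
= 9 * 4.3904e-67 / (8 * 9.109e-31 * 1.5876e-18)
= 3.4154e-19 J
= 2.132 eV

2.132


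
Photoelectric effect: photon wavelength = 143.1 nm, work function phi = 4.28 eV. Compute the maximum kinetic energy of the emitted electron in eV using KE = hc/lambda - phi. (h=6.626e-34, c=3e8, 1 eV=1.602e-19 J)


E_photon = hc / lambda
= (6.626e-34)(3e8) / (143.1e-9)
= 1.3891e-18 J
= 8.671 eV
KE = E_photon - phi
= 8.671 - 4.28
= 4.391 eV

4.391


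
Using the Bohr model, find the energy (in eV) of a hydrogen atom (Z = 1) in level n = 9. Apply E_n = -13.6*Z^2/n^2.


E_n = -13.6 * Z^2 / n^2
= -13.6 * 1^2 / 9^2
= -13.6 * 1 / 81
= -0.1679 eV

-0.1679


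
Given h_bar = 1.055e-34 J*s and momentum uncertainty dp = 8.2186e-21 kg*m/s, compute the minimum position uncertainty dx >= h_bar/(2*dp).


dx = h_bar / (2 * dp)
= 1.055e-34 / (2 * 8.2186e-21)
= 1.055e-34 / 1.6437e-20
= 6.4184e-15 m

6.4184e-15


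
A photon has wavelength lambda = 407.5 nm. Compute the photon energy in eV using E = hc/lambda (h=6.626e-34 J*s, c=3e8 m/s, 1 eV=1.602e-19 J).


E = hc / lambda
= (6.626e-34)(3e8) / (407.5e-9)
= 1.9878e-25 / 4.0750e-07
= 4.8780e-19 J
Converting to eV: 4.8780e-19 / 1.602e-19
= 3.045 eV

3.045


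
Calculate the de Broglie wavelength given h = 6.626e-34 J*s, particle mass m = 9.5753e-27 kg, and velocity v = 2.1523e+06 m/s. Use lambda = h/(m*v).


lambda = h / (m * v)
= 6.626e-34 / (9.5753e-27 * 2.1523e+06)
= 6.626e-34 / 2.0609e-20
= 3.2151e-14 m

3.2151e-14


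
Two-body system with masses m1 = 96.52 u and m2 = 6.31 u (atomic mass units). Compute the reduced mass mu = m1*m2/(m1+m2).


mu = m1 * m2 / (m1 + m2)
= 96.52 * 6.31 / (96.52 + 6.31)
= 609.0412 / 102.83
= 5.9228 u

5.9228


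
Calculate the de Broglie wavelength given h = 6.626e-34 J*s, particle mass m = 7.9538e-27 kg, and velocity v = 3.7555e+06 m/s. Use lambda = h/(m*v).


lambda = h / (m * v)
= 6.626e-34 / (7.9538e-27 * 3.7555e+06)
= 6.626e-34 / 2.9870e-20
= 2.2182e-14 m

2.2182e-14


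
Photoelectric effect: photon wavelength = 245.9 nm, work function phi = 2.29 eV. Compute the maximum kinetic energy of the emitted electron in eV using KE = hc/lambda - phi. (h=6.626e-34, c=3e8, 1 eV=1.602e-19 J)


E_photon = hc / lambda
= (6.626e-34)(3e8) / (245.9e-9)
= 8.0838e-19 J
= 5.0461 eV
KE = E_photon - phi
= 5.0461 - 2.29
= 2.7561 eV

2.7561


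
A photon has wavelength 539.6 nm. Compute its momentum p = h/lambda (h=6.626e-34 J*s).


p = h / lambda
= 6.626e-34 / (539.6e-9)
= 6.626e-34 / 5.3960e-07
= 1.2279e-27 kg*m/s

1.2279e-27


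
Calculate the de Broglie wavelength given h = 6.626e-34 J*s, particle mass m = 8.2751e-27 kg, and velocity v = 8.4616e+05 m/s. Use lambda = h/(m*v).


lambda = h / (m * v)
= 6.626e-34 / (8.2751e-27 * 8.4616e+05)
= 6.626e-34 / 7.0021e-21
= 9.4629e-14 m

9.4629e-14


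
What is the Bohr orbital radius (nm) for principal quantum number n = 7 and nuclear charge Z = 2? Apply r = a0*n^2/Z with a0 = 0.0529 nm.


r = a0 * n^2 / Z
= 0.0529 * 7^2 / 2
= 0.0529 * 49 / 2
= 1.2961 nm

1.2961


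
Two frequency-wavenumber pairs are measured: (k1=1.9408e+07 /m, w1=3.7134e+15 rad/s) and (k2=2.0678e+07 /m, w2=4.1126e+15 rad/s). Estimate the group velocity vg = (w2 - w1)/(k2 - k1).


vg = (w2 - w1) / (k2 - k1)
= (4.1126e+15 - 3.7134e+15) / (2.0678e+07 - 1.9408e+07)
= 3.9920e+14 / 1.2700e+06
= 3.1433e+08 m/s

3.1433e+08


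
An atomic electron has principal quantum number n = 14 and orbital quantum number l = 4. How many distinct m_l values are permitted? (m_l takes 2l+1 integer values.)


m_l ranges from -l to +l in integer steps
So m_l goes from -4 to +4
Count = 2l + 1 = 2*4 + 1
= 9

9


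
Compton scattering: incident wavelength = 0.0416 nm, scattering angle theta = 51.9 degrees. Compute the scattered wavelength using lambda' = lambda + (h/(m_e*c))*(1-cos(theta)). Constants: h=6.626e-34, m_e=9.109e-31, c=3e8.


Compton wavelength: h/(m_e*c) = 2.4247e-12 m
d_lambda = 2.4247e-12 * (1 - cos(51.9 deg))
= 2.4247e-12 * 0.382964
= 9.2858e-13 m = 0.000929 nm
lambda' = 0.0416 + 0.000929
= 0.042529 nm

0.042529


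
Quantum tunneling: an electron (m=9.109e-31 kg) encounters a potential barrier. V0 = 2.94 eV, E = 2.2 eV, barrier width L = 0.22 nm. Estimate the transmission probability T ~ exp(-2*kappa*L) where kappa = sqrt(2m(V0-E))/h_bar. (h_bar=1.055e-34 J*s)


V0 - E = 0.74 eV = 1.1855e-19 J
kappa = sqrt(2 * m * (V0-E)) / h_bar
= sqrt(2 * 9.109e-31 * 1.1855e-19) / 1.055e-34
= 4.4050e+09 /m
2*kappa*L = 2 * 4.4050e+09 * 0.22e-9
= 1.9382
T = exp(-1.9382) = 1.439634e-01

1.439634e-01


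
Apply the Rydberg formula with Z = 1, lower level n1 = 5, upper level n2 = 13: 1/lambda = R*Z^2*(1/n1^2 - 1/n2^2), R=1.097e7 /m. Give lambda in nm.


1/lambda = R * Z^2 * (1/n1^2 - 1/n2^2)
= 1.097e7 * 1^2 * (1/5^2 - 1/13^2)
= 1.097e7 * 1 * (0.04 - 0.005917)
= 3.7389e+05 /m
lambda = 1 / 3.7389e+05
= 2674.5923 nm

2674.5923


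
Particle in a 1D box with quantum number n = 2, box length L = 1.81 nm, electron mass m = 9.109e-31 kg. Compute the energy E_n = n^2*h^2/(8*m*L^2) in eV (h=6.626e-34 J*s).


E = n^2 * h^2 / (8 * m * L^2)
= 2^2 * (6.626e-34)^2 / (8 * 9.109e-31 * (1.81e-9)^2)
= 4 * 4.3904e-67 / (8 * 9.109e-31 * 3.2761e-18)
= 7.3561e-20 J
= 0.4592 eV

0.4592


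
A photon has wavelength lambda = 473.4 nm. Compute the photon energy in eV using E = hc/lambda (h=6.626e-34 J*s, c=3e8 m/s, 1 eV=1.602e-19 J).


E = hc / lambda
= (6.626e-34)(3e8) / (473.4e-9)
= 1.9878e-25 / 4.7340e-07
= 4.1990e-19 J
Converting to eV: 4.1990e-19 / 1.602e-19
= 2.6211 eV

2.6211


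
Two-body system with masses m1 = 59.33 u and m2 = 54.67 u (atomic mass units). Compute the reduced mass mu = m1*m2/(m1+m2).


mu = m1 * m2 / (m1 + m2)
= 59.33 * 54.67 / (59.33 + 54.67)
= 3243.5711 / 114.0
= 28.4524 u

28.4524


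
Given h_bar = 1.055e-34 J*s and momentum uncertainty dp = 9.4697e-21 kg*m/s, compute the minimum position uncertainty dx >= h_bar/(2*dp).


dx = h_bar / (2 * dp)
= 1.055e-34 / (2 * 9.4697e-21)
= 1.055e-34 / 1.8939e-20
= 5.5704e-15 m

5.5704e-15


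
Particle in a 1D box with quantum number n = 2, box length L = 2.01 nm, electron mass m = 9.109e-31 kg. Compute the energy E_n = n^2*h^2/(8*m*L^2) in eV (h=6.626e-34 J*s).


E = n^2 * h^2 / (8 * m * L^2)
= 2^2 * (6.626e-34)^2 / (8 * 9.109e-31 * (2.01e-9)^2)
= 4 * 4.3904e-67 / (8 * 9.109e-31 * 4.0401e-18)
= 5.9650e-20 J
= 0.3723 eV

0.3723


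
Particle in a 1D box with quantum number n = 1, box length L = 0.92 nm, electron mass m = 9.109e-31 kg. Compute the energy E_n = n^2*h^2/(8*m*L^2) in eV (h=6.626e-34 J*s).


E = n^2 * h^2 / (8 * m * L^2)
= 1^2 * (6.626e-34)^2 / (8 * 9.109e-31 * (0.92e-9)^2)
= 1 * 4.3904e-67 / (8 * 9.109e-31 * 8.4640e-19)
= 7.1181e-20 J
= 0.4443 eV

0.4443


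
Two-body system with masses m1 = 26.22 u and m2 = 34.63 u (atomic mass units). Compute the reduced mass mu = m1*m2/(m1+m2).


mu = m1 * m2 / (m1 + m2)
= 26.22 * 34.63 / (26.22 + 34.63)
= 907.9986 / 60.85
= 14.9219 u

14.9219


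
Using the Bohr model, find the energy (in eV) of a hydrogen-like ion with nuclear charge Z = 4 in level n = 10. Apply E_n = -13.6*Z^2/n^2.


E_n = -13.6 * Z^2 / n^2
= -13.6 * 4^2 / 10^2
= -13.6 * 16 / 100
= -2.176 eV

-2.176


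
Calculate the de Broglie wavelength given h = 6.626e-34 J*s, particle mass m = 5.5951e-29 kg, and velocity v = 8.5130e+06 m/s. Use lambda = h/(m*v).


lambda = h / (m * v)
= 6.626e-34 / (5.5951e-29 * 8.5130e+06)
= 6.626e-34 / 4.7631e-22
= 1.3911e-12 m

1.3911e-12


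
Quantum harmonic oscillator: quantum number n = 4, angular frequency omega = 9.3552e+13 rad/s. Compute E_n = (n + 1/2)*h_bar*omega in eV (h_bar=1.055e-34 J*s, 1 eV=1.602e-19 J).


E = (n + 1/2) * h_bar * omega
= (4 + 0.5) * 1.055e-34 * 9.3552e+13
= 4.5 * 9.8697e-21
= 4.4414e-20 J
= 0.2772 eV

0.2772


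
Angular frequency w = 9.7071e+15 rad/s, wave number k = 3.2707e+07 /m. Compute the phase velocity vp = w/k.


vp = w / k
= 9.7071e+15 / 3.2707e+07
= 2.9679e+08 m/s

2.9679e+08


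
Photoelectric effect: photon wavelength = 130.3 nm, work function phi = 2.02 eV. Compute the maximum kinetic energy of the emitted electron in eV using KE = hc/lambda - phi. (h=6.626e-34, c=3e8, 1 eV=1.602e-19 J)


E_photon = hc / lambda
= (6.626e-34)(3e8) / (130.3e-9)
= 1.5256e-18 J
= 9.5228 eV
KE = E_photon - phi
= 9.5228 - 2.02
= 7.5028 eV

7.5028


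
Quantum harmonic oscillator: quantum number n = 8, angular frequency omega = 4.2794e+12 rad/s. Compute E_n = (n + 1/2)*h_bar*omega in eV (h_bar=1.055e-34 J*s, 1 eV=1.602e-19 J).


E = (n + 1/2) * h_bar * omega
= (8 + 0.5) * 1.055e-34 * 4.2794e+12
= 8.5 * 4.5148e-22
= 3.8376e-21 J
= 0.024 eV

0.024


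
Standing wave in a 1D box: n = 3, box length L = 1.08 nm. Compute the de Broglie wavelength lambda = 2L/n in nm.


lambda = 2L / n
= 2 * 1.08 / 3
= 2.16 / 3
= 0.72 nm

0.72


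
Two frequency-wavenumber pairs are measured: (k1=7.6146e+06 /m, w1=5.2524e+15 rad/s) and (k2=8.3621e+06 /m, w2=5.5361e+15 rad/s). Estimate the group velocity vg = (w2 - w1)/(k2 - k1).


vg = (w2 - w1) / (k2 - k1)
= (5.5361e+15 - 5.2524e+15) / (8.3621e+06 - 7.6146e+06)
= 2.8370e+14 / 7.4750e+05
= 3.7953e+08 m/s

3.7953e+08


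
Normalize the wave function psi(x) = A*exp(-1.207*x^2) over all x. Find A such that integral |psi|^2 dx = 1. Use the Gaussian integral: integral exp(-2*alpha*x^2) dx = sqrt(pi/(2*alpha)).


integral |psi|^2 dx = A^2 * sqrt(pi/(2*alpha)) = 1
A^2 = sqrt(2*alpha/pi)
= sqrt(2 * 1.207 / pi)
= 0.876584
A = sqrt(0.876584)
= 0.9363

0.9363


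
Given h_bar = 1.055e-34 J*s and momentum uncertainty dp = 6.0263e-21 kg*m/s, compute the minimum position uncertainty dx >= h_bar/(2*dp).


dx = h_bar / (2 * dp)
= 1.055e-34 / (2 * 6.0263e-21)
= 1.055e-34 / 1.2053e-20
= 8.7533e-15 m

8.7533e-15


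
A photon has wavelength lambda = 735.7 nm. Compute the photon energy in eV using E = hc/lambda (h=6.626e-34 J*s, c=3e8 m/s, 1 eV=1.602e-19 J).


E = hc / lambda
= (6.626e-34)(3e8) / (735.7e-9)
= 1.9878e-25 / 7.3570e-07
= 2.7019e-19 J
Converting to eV: 2.7019e-19 / 1.602e-19
= 1.6866 eV

1.6866


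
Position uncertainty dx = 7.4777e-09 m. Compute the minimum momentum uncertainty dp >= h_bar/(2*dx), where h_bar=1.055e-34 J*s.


dp = h_bar / (2 * dx)
= 1.055e-34 / (2 * 7.4777e-09)
= 1.055e-34 / 1.4955e-08
= 7.0543e-27 kg*m/s

7.0543e-27


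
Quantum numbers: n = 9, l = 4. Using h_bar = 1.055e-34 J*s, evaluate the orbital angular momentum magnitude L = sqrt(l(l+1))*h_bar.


L = sqrt(l*(l+1)) * h_bar
= sqrt(4 * 5) * 1.055e-34
= sqrt(20) * 1.055e-34
= 4.4721 * 1.055e-34
= 4.7181e-34 J*s

4.7181e-34


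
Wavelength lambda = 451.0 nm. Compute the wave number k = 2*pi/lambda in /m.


k = 2 * pi / lambda
= 6.2832 / (451.0e-9)
= 6.2832 / 4.5100e-07
= 1.3932e+07 /m

1.3932e+07


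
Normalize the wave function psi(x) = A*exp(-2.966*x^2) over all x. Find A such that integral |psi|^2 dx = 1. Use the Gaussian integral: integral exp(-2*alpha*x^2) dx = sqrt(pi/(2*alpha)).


integral |psi|^2 dx = A^2 * sqrt(pi/(2*alpha)) = 1
A^2 = sqrt(2*alpha/pi)
= sqrt(2 * 2.966 / pi)
= 1.374123
A = sqrt(1.374123)
= 1.1722

1.1722


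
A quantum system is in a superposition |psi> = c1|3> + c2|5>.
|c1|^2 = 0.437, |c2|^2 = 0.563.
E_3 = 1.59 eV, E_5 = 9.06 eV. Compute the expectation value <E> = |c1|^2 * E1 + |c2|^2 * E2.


<E> = |c1|^2 * E1 + |c2|^2 * E2
= 0.437 * 1.59 + 0.563 * 9.06
= 0.6948 + 5.1008
= 5.7956 eV

5.7956


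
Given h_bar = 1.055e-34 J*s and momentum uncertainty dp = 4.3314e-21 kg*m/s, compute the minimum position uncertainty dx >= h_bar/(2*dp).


dx = h_bar / (2 * dp)
= 1.055e-34 / (2 * 4.3314e-21)
= 1.055e-34 / 8.6628e-21
= 1.2179e-14 m

1.2179e-14


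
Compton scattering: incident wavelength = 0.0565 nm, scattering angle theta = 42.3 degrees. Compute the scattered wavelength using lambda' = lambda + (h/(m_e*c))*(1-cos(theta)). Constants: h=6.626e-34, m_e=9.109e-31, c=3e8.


Compton wavelength: h/(m_e*c) = 2.4247e-12 m
d_lambda = 2.4247e-12 * (1 - cos(42.3 deg))
= 2.4247e-12 * 0.260369
= 6.3132e-13 m = 0.000631 nm
lambda' = 0.0565 + 0.000631
= 0.057131 nm

0.057131


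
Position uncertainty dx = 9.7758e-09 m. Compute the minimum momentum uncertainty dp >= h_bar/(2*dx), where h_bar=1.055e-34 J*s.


dp = h_bar / (2 * dx)
= 1.055e-34 / (2 * 9.7758e-09)
= 1.055e-34 / 1.9552e-08
= 5.3960e-27 kg*m/s

5.3960e-27


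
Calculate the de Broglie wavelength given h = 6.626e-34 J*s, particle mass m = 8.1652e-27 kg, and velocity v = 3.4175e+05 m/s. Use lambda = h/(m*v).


lambda = h / (m * v)
= 6.626e-34 / (8.1652e-27 * 3.4175e+05)
= 6.626e-34 / 2.7905e-21
= 2.3745e-13 m

2.3745e-13


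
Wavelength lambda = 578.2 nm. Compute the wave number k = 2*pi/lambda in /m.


k = 2 * pi / lambda
= 6.2832 / (578.2e-9)
= 6.2832 / 5.7820e-07
= 1.0867e+07 /m

1.0867e+07


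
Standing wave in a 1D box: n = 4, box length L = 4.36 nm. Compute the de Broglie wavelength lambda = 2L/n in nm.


lambda = 2L / n
= 2 * 4.36 / 4
= 8.72 / 4
= 2.18 nm

2.18


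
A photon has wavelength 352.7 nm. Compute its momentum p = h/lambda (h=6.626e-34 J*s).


p = h / lambda
= 6.626e-34 / (352.7e-9)
= 6.626e-34 / 3.5270e-07
= 1.8787e-27 kg*m/s

1.8787e-27


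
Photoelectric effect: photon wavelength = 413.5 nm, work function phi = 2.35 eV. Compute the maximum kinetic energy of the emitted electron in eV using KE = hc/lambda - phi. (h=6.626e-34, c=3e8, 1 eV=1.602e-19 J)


E_photon = hc / lambda
= (6.626e-34)(3e8) / (413.5e-9)
= 4.8073e-19 J
= 3.0008 eV
KE = E_photon - phi
= 3.0008 - 2.35
= 0.6508 eV

0.6508


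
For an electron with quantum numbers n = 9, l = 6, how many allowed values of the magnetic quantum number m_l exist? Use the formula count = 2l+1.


m_l ranges from -l to +l in integer steps
So m_l goes from -6 to +6
Count = 2l + 1 = 2*6 + 1
= 13

13


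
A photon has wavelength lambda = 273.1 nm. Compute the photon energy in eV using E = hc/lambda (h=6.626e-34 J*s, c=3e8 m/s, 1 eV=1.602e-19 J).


E = hc / lambda
= (6.626e-34)(3e8) / (273.1e-9)
= 1.9878e-25 / 2.7310e-07
= 7.2787e-19 J
Converting to eV: 7.2787e-19 / 1.602e-19
= 4.5435 eV

4.5435


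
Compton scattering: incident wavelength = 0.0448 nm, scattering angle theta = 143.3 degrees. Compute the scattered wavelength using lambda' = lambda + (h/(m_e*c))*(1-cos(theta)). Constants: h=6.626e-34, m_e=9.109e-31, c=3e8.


Compton wavelength: h/(m_e*c) = 2.4247e-12 m
d_lambda = 2.4247e-12 * (1 - cos(143.3 deg))
= 2.4247e-12 * 1.801776
= 4.3688e-12 m = 0.004369 nm
lambda' = 0.0448 + 0.004369
= 0.049169 nm

0.049169


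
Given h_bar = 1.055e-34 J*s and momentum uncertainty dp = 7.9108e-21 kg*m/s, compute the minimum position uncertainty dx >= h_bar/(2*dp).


dx = h_bar / (2 * dp)
= 1.055e-34 / (2 * 7.9108e-21)
= 1.055e-34 / 1.5822e-20
= 6.6681e-15 m

6.6681e-15


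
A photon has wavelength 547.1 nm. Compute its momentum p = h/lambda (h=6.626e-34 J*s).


p = h / lambda
= 6.626e-34 / (547.1e-9)
= 6.626e-34 / 5.4710e-07
= 1.2111e-27 kg*m/s

1.2111e-27


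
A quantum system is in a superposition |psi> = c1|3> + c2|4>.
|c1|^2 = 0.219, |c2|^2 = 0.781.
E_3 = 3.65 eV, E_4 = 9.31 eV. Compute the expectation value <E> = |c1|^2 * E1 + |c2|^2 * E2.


<E> = |c1|^2 * E1 + |c2|^2 * E2
= 0.219 * 3.65 + 0.781 * 9.31
= 0.7994 + 7.2711
= 8.0705 eV

8.0705


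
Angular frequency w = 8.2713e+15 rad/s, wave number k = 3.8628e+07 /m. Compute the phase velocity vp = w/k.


vp = w / k
= 8.2713e+15 / 3.8628e+07
= 2.1413e+08 m/s

2.1413e+08


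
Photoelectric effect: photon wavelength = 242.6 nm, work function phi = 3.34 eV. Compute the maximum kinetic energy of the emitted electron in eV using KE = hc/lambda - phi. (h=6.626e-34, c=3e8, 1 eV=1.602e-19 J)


E_photon = hc / lambda
= (6.626e-34)(3e8) / (242.6e-9)
= 8.1937e-19 J
= 5.1147 eV
KE = E_photon - phi
= 5.1147 - 3.34
= 1.7747 eV

1.7747


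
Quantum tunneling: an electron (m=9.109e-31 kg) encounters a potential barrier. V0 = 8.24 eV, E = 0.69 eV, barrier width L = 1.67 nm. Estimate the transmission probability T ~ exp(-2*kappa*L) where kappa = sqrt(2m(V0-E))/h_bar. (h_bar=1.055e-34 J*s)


V0 - E = 7.55 eV = 1.2095e-18 J
kappa = sqrt(2 * m * (V0-E)) / h_bar
= sqrt(2 * 9.109e-31 * 1.2095e-18) / 1.055e-34
= 1.4070e+10 /m
2*kappa*L = 2 * 1.4070e+10 * 1.67e-9
= 46.9947
T = exp(-46.9947) = 3.894497e-21

3.894497e-21


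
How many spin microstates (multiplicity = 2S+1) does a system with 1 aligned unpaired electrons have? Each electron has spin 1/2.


Total spin S = N * (1/2) = 1 * 0.5 = 0.5
Spin multiplicity = 2S + 1
= 2 * 0.5 + 1
= 2

2


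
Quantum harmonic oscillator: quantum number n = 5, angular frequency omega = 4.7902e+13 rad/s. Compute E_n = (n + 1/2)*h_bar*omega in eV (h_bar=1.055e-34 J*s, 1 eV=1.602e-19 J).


E = (n + 1/2) * h_bar * omega
= (5 + 0.5) * 1.055e-34 * 4.7902e+13
= 5.5 * 5.0537e-21
= 2.7795e-20 J
= 0.1735 eV

0.1735


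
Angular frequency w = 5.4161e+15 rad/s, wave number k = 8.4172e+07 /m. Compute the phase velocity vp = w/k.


vp = w / k
= 5.4161e+15 / 8.4172e+07
= 6.4346e+07 m/s

6.4346e+07


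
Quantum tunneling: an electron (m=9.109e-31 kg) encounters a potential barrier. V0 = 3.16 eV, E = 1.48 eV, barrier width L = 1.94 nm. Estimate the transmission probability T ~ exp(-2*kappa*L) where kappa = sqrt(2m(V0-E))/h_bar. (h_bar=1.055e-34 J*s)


V0 - E = 1.68 eV = 2.6914e-19 J
kappa = sqrt(2 * m * (V0-E)) / h_bar
= sqrt(2 * 9.109e-31 * 2.6914e-19) / 1.055e-34
= 6.6372e+09 /m
2*kappa*L = 2 * 6.6372e+09 * 1.94e-9
= 25.7523
T = exp(-25.7523) = 6.545328e-12

6.545328e-12


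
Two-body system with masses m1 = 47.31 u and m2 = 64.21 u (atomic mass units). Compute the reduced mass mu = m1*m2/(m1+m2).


mu = m1 * m2 / (m1 + m2)
= 47.31 * 64.21 / (47.31 + 64.21)
= 3037.7751 / 111.52
= 27.2397 u

27.2397


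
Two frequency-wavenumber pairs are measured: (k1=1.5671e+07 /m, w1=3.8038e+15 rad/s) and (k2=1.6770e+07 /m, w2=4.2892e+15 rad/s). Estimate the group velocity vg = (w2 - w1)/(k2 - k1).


vg = (w2 - w1) / (k2 - k1)
= (4.2892e+15 - 3.8038e+15) / (1.6770e+07 - 1.5671e+07)
= 4.8540e+14 / 1.0990e+06
= 4.4167e+08 m/s

4.4167e+08


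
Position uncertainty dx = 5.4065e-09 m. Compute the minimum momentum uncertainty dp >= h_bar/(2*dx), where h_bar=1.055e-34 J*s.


dp = h_bar / (2 * dx)
= 1.055e-34 / (2 * 5.4065e-09)
= 1.055e-34 / 1.0813e-08
= 9.7568e-27 kg*m/s

9.7568e-27


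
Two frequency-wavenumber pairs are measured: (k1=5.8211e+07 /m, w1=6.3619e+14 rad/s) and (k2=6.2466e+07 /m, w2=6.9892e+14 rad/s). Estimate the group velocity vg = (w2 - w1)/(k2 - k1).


vg = (w2 - w1) / (k2 - k1)
= (6.9892e+14 - 6.3619e+14) / (6.2466e+07 - 5.8211e+07)
= 6.2730e+13 / 4.2550e+06
= 1.4743e+07 m/s

1.4743e+07


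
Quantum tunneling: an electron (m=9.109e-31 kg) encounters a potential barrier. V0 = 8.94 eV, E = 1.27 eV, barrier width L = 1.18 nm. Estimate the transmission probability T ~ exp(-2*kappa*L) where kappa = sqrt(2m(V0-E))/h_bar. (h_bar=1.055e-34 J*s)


V0 - E = 7.67 eV = 1.2287e-18 J
kappa = sqrt(2 * m * (V0-E)) / h_bar
= sqrt(2 * 9.109e-31 * 1.2287e-18) / 1.055e-34
= 1.4182e+10 /m
2*kappa*L = 2 * 1.4182e+10 * 1.18e-9
= 33.4687
T = exp(-33.4687) = 2.915605e-15

2.915605e-15


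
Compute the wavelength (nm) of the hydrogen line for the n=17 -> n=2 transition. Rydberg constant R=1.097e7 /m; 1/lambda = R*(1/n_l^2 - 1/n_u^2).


1/lambda = R * (1/n_l^2 - 1/n_u^2)
= 1.097e7 * (1/2^2 - 1/17^2)
= 1.097e7 * (0.25 - 0.00346)
= 1.097e7 * 0.24654
= 2.7045e+06 /m
lambda = 1 / 2.7045e+06 = 369.7484 nm

369.7484


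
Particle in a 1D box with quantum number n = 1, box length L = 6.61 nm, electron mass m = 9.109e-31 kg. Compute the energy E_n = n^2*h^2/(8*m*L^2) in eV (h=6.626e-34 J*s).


E = n^2 * h^2 / (8 * m * L^2)
= 1^2 * (6.626e-34)^2 / (8 * 9.109e-31 * (6.61e-9)^2)
= 1 * 4.3904e-67 / (8 * 9.109e-31 * 4.3692e-17)
= 1.3789e-21 J
= 0.0086 eV

0.0086


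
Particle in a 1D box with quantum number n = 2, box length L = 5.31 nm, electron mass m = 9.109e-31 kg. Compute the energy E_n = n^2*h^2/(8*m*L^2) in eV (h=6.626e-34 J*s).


E = n^2 * h^2 / (8 * m * L^2)
= 2^2 * (6.626e-34)^2 / (8 * 9.109e-31 * (5.31e-9)^2)
= 4 * 4.3904e-67 / (8 * 9.109e-31 * 2.8196e-17)
= 8.5470e-21 J
= 0.0534 eV

0.0534


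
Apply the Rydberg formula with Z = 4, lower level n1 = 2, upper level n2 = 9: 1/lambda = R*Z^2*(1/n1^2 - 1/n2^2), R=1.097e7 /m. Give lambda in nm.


1/lambda = R * Z^2 * (1/n1^2 - 1/n2^2)
= 1.097e7 * 4^2 * (1/2^2 - 1/9^2)
= 1.097e7 * 16 * (0.25 - 0.012346)
= 4.1713e+07 /m
lambda = 1 / 4.1713e+07
= 23.9733 nm

23.9733


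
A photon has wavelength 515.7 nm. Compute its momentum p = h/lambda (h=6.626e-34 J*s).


p = h / lambda
= 6.626e-34 / (515.7e-9)
= 6.626e-34 / 5.1570e-07
= 1.2849e-27 kg*m/s

1.2849e-27


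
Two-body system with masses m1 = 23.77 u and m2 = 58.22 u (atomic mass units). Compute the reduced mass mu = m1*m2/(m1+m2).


mu = m1 * m2 / (m1 + m2)
= 23.77 * 58.22 / (23.77 + 58.22)
= 1383.8894 / 81.99
= 16.8788 u

16.8788


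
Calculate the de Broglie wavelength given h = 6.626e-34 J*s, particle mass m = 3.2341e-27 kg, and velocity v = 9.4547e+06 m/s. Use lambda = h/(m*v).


lambda = h / (m * v)
= 6.626e-34 / (3.2341e-27 * 9.4547e+06)
= 6.626e-34 / 3.0577e-20
= 2.1670e-14 m

2.1670e-14


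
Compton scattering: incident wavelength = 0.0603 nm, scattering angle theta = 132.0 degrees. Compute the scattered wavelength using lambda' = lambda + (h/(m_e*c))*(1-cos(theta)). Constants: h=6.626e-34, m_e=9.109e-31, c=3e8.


Compton wavelength: h/(m_e*c) = 2.4247e-12 m
d_lambda = 2.4247e-12 * (1 - cos(132.0 deg))
= 2.4247e-12 * 1.669131
= 4.0472e-12 m = 0.004047 nm
lambda' = 0.0603 + 0.004047
= 0.064347 nm

0.064347


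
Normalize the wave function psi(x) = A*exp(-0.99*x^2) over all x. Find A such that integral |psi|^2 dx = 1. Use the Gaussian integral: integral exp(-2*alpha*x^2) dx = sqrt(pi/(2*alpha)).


integral |psi|^2 dx = A^2 * sqrt(pi/(2*alpha)) = 1
A^2 = sqrt(2*alpha/pi)
= sqrt(2 * 0.99 / pi)
= 0.793885
A = sqrt(0.793885)
= 0.891

0.891


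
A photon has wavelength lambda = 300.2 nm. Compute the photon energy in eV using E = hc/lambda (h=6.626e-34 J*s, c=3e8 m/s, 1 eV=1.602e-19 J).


E = hc / lambda
= (6.626e-34)(3e8) / (300.2e-9)
= 1.9878e-25 / 3.0020e-07
= 6.6216e-19 J
Converting to eV: 6.6216e-19 / 1.602e-19
= 4.1333 eV

4.1333


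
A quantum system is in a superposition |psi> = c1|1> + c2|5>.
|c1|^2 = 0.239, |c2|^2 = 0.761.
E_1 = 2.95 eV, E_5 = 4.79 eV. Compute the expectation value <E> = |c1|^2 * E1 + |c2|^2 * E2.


<E> = |c1|^2 * E1 + |c2|^2 * E2
= 0.239 * 2.95 + 0.761 * 4.79
= 0.7051 + 3.6452
= 4.3502 eV

4.3502


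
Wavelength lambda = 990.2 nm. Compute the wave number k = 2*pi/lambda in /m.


k = 2 * pi / lambda
= 6.2832 / (990.2e-9)
= 6.2832 / 9.9020e-07
= 6.3454e+06 /m

6.3454e+06


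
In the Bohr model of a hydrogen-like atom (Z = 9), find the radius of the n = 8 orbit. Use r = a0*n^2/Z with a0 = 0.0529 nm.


r = a0 * n^2 / Z
= 0.0529 * 8^2 / 9
= 0.0529 * 64 / 9
= 0.3762 nm

0.3762


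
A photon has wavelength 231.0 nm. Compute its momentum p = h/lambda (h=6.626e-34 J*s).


p = h / lambda
= 6.626e-34 / (231.0e-9)
= 6.626e-34 / 2.3100e-07
= 2.8684e-27 kg*m/s

2.8684e-27


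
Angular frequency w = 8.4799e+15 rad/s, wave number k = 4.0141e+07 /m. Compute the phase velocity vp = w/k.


vp = w / k
= 8.4799e+15 / 4.0141e+07
= 2.1125e+08 m/s

2.1125e+08


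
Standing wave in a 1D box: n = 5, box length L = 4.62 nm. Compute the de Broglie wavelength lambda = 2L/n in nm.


lambda = 2L / n
= 2 * 4.62 / 5
= 9.24 / 5
= 1.848 nm

1.848


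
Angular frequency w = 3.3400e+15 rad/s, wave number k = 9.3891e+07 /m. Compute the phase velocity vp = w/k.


vp = w / k
= 3.3400e+15 / 9.3891e+07
= 3.5573e+07 m/s

3.5573e+07


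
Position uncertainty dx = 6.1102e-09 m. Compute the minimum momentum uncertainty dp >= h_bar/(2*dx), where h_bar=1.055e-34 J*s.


dp = h_bar / (2 * dx)
= 1.055e-34 / (2 * 6.1102e-09)
= 1.055e-34 / 1.2220e-08
= 8.6331e-27 kg*m/s

8.6331e-27


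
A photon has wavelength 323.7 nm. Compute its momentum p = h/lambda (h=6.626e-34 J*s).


p = h / lambda
= 6.626e-34 / (323.7e-9)
= 6.626e-34 / 3.2370e-07
= 2.0470e-27 kg*m/s

2.0470e-27


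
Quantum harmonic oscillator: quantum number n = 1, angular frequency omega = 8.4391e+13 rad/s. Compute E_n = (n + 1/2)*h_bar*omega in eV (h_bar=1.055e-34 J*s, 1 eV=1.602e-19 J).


E = (n + 1/2) * h_bar * omega
= (1 + 0.5) * 1.055e-34 * 8.4391e+13
= 1.5 * 8.9033e-21
= 1.3355e-20 J
= 0.0834 eV

0.0834


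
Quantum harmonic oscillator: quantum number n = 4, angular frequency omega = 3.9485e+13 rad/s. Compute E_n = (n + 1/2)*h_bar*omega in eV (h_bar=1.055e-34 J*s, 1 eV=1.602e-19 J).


E = (n + 1/2) * h_bar * omega
= (4 + 0.5) * 1.055e-34 * 3.9485e+13
= 4.5 * 4.1657e-21
= 1.8746e-20 J
= 0.117 eV

0.117


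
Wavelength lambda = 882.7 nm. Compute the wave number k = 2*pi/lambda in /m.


k = 2 * pi / lambda
= 6.2832 / (882.7e-9)
= 6.2832 / 8.8270e-07
= 7.1181e+06 /m

7.1181e+06


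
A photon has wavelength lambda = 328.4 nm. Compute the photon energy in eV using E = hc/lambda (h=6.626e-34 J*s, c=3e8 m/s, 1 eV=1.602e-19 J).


E = hc / lambda
= (6.626e-34)(3e8) / (328.4e-9)
= 1.9878e-25 / 3.2840e-07
= 6.0530e-19 J
Converting to eV: 6.0530e-19 / 1.602e-19
= 3.7784 eV

3.7784


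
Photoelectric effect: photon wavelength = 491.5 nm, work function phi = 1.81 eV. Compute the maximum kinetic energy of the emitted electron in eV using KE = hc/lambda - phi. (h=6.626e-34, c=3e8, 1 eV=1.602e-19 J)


E_photon = hc / lambda
= (6.626e-34)(3e8) / (491.5e-9)
= 4.0444e-19 J
= 2.5246 eV
KE = E_photon - phi
= 2.5246 - 1.81
= 0.7146 eV

0.7146


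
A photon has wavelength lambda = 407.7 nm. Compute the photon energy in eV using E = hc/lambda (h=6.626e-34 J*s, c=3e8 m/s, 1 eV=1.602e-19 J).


E = hc / lambda
= (6.626e-34)(3e8) / (407.7e-9)
= 1.9878e-25 / 4.0770e-07
= 4.8756e-19 J
Converting to eV: 4.8756e-19 / 1.602e-19
= 3.0435 eV

3.0435


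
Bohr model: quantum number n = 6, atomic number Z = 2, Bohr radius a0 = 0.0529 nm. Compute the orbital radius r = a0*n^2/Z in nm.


r = a0 * n^2 / Z
= 0.0529 * 6^2 / 2
= 0.0529 * 36 / 2
= 0.9522 nm

0.9522


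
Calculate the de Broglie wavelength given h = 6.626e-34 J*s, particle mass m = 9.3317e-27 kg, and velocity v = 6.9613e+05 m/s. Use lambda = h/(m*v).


lambda = h / (m * v)
= 6.626e-34 / (9.3317e-27 * 6.9613e+05)
= 6.626e-34 / 6.4961e-21
= 1.0200e-13 m

1.0200e-13


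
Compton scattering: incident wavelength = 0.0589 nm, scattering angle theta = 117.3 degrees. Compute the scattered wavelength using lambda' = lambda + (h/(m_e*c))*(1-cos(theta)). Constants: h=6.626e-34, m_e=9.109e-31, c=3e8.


Compton wavelength: h/(m_e*c) = 2.4247e-12 m
d_lambda = 2.4247e-12 * (1 - cos(117.3 deg))
= 2.4247e-12 * 1.45865
= 3.5368e-12 m = 0.003537 nm
lambda' = 0.0589 + 0.003537
= 0.062437 nm

0.062437


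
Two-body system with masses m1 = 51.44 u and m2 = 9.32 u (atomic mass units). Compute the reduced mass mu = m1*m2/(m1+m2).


mu = m1 * m2 / (m1 + m2)
= 51.44 * 9.32 / (51.44 + 9.32)
= 479.4208 / 60.76
= 7.8904 u

7.8904


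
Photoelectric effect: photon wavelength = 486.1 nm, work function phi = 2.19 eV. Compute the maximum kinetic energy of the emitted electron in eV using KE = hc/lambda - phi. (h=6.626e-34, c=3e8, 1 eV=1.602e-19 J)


E_photon = hc / lambda
= (6.626e-34)(3e8) / (486.1e-9)
= 4.0893e-19 J
= 2.5526 eV
KE = E_photon - phi
= 2.5526 - 2.19
= 0.3626 eV

0.3626


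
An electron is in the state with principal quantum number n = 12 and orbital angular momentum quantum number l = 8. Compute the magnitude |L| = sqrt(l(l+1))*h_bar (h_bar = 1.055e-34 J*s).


L = sqrt(l*(l+1)) * h_bar
= sqrt(8 * 9) * 1.055e-34
= sqrt(72) * 1.055e-34
= 8.4853 * 1.055e-34
= 8.9520e-34 J*s

8.9520e-34


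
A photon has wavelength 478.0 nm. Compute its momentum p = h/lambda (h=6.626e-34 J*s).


p = h / lambda
= 6.626e-34 / (478.0e-9)
= 6.626e-34 / 4.7800e-07
= 1.3862e-27 kg*m/s

1.3862e-27


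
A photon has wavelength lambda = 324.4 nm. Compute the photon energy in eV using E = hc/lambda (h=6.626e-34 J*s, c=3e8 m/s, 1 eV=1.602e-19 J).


E = hc / lambda
= (6.626e-34)(3e8) / (324.4e-9)
= 1.9878e-25 / 3.2440e-07
= 6.1276e-19 J
Converting to eV: 6.1276e-19 / 1.602e-19
= 3.825 eV

3.825


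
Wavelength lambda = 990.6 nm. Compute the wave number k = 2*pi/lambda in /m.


k = 2 * pi / lambda
= 6.2832 / (990.6e-9)
= 6.2832 / 9.9060e-07
= 6.3428e+06 /m

6.3428e+06


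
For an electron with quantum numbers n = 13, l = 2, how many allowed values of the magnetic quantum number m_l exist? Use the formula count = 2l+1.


m_l ranges from -l to +l in integer steps
So m_l goes from -2 to +2
Count = 2l + 1 = 2*2 + 1
= 5

5


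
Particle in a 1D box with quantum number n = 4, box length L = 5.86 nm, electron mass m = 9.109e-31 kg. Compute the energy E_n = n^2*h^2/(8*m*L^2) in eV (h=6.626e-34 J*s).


E = n^2 * h^2 / (8 * m * L^2)
= 4^2 * (6.626e-34)^2 / (8 * 9.109e-31 * (5.86e-9)^2)
= 16 * 4.3904e-67 / (8 * 9.109e-31 * 3.4340e-17)
= 2.8072e-20 J
= 0.1752 eV

0.1752


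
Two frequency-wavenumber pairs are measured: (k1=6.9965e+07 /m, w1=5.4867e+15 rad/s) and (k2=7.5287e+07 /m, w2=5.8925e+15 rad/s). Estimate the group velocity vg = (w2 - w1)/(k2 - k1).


vg = (w2 - w1) / (k2 - k1)
= (5.8925e+15 - 5.4867e+15) / (7.5287e+07 - 6.9965e+07)
= 4.0580e+14 / 5.3220e+06
= 7.6250e+07 m/s

7.6250e+07


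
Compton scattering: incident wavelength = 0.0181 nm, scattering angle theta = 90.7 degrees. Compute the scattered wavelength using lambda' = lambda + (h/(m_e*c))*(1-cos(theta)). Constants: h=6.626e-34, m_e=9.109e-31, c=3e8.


Compton wavelength: h/(m_e*c) = 2.4247e-12 m
d_lambda = 2.4247e-12 * (1 - cos(90.7 deg))
= 2.4247e-12 * 1.012217
= 2.4543e-12 m = 0.002454 nm
lambda' = 0.0181 + 0.002454
= 0.020554 nm

0.020554


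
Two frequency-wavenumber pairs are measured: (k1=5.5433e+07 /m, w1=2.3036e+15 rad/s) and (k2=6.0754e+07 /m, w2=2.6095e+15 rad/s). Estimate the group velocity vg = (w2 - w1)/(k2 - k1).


vg = (w2 - w1) / (k2 - k1)
= (2.6095e+15 - 2.3036e+15) / (6.0754e+07 - 5.5433e+07)
= 3.0590e+14 / 5.3210e+06
= 5.7489e+07 m/s

5.7489e+07


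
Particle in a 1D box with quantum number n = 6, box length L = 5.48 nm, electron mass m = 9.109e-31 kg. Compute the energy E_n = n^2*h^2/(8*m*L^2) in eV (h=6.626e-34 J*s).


E = n^2 * h^2 / (8 * m * L^2)
= 6^2 * (6.626e-34)^2 / (8 * 9.109e-31 * (5.48e-9)^2)
= 36 * 4.3904e-67 / (8 * 9.109e-31 * 3.0030e-17)
= 7.2224e-20 J
= 0.4508 eV

0.4508


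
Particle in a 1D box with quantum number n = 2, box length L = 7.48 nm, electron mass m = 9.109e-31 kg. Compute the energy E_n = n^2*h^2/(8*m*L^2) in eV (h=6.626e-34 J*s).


E = n^2 * h^2 / (8 * m * L^2)
= 2^2 * (6.626e-34)^2 / (8 * 9.109e-31 * (7.48e-9)^2)
= 4 * 4.3904e-67 / (8 * 9.109e-31 * 5.5950e-17)
= 4.3072e-21 J
= 0.0269 eV

0.0269


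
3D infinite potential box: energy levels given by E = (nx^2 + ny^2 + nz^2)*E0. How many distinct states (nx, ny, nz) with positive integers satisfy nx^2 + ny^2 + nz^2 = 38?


Enumerate all (nx, ny, nz) with nx^2 + ny^2 + nz^2 = 38:
(1,1,6)
(1,6,1)
(2,3,5)
(2,5,3)
(3,2,5)
(3,5,2)
(5,2,3)
(5,3,2)
(6,1,1)
Total degeneracy = 9

9


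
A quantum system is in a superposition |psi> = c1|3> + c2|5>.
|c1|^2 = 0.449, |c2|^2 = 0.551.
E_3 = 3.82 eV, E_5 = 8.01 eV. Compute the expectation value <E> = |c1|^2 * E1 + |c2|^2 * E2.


<E> = |c1|^2 * E1 + |c2|^2 * E2
= 0.449 * 3.82 + 0.551 * 8.01
= 1.7152 + 4.4135
= 6.1287 eV

6.1287


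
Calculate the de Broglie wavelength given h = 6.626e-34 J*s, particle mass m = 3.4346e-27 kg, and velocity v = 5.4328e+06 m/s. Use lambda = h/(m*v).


lambda = h / (m * v)
= 6.626e-34 / (3.4346e-27 * 5.4328e+06)
= 6.626e-34 / 1.8659e-20
= 3.5510e-14 m

3.5510e-14


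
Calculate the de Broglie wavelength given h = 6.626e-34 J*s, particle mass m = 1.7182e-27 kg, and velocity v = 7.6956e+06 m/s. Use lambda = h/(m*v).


lambda = h / (m * v)
= 6.626e-34 / (1.7182e-27 * 7.6956e+06)
= 6.626e-34 / 1.3223e-20
= 5.0111e-14 m

5.0111e-14


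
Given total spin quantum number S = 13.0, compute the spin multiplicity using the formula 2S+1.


Spin multiplicity = 2S + 1
= 2 * 13.0 + 1
= 26.0 + 1
= 27

27


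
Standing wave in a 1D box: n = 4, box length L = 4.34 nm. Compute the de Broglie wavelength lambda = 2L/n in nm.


lambda = 2L / n
= 2 * 4.34 / 4
= 8.68 / 4
= 2.17 nm

2.17


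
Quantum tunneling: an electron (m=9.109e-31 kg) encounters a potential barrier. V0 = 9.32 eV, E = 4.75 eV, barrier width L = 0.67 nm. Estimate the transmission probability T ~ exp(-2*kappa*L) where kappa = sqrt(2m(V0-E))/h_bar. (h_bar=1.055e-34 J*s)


V0 - E = 4.57 eV = 7.3211e-19 J
kappa = sqrt(2 * m * (V0-E)) / h_bar
= sqrt(2 * 9.109e-31 * 7.3211e-19) / 1.055e-34
= 1.0947e+10 /m
2*kappa*L = 2 * 1.0947e+10 * 0.67e-9
= 14.6687
T = exp(-14.6687) = 4.260479e-07

4.260479e-07


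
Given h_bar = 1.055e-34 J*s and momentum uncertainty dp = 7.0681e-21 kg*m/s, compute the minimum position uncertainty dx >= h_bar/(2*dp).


dx = h_bar / (2 * dp)
= 1.055e-34 / (2 * 7.0681e-21)
= 1.055e-34 / 1.4136e-20
= 7.4631e-15 m

7.4631e-15


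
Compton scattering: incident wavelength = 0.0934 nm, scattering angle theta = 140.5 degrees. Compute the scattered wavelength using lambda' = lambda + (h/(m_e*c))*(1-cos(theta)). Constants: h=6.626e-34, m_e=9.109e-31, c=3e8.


Compton wavelength: h/(m_e*c) = 2.4247e-12 m
d_lambda = 2.4247e-12 * (1 - cos(140.5 deg))
= 2.4247e-12 * 1.771625
= 4.2957e-12 m = 0.004296 nm
lambda' = 0.0934 + 0.004296
= 0.097696 nm

0.097696


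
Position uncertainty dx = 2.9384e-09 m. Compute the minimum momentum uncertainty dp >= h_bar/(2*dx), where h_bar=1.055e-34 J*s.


dp = h_bar / (2 * dx)
= 1.055e-34 / (2 * 2.9384e-09)
= 1.055e-34 / 5.8768e-09
= 1.7952e-26 kg*m/s

1.7952e-26


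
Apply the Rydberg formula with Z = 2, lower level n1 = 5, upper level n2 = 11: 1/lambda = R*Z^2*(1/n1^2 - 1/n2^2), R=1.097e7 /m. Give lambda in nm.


1/lambda = R * Z^2 * (1/n1^2 - 1/n2^2)
= 1.097e7 * 2^2 * (1/5^2 - 1/11^2)
= 1.097e7 * 4 * (0.04 - 0.008264)
= 1.3926e+06 /m
lambda = 1 / 1.3926e+06
= 718.1043 nm

718.1043


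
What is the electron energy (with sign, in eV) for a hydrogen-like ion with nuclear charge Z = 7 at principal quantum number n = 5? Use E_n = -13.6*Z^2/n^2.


E_n = -13.6 * Z^2 / n^2
= -13.6 * 7^2 / 5^2
= -13.6 * 49 / 25
= -26.656 eV

-26.656


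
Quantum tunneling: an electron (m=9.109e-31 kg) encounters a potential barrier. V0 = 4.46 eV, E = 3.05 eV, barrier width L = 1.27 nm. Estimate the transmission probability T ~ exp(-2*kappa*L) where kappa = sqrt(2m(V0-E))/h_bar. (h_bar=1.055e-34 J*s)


V0 - E = 1.41 eV = 2.2588e-19 J
kappa = sqrt(2 * m * (V0-E)) / h_bar
= sqrt(2 * 9.109e-31 * 2.2588e-19) / 1.055e-34
= 6.0805e+09 /m
2*kappa*L = 2 * 6.0805e+09 * 1.27e-9
= 15.4444
T = exp(-15.4444) = 1.961377e-07

1.961377e-07


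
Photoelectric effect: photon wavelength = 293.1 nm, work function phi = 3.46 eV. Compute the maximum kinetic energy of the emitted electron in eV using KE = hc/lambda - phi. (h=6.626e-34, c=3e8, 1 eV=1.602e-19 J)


E_photon = hc / lambda
= (6.626e-34)(3e8) / (293.1e-9)
= 6.7820e-19 J
= 4.2334 eV
KE = E_photon - phi
= 4.2334 - 3.46
= 0.7734 eV

0.7734


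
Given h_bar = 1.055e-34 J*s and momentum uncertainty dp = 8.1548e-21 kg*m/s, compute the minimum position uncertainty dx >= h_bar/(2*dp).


dx = h_bar / (2 * dp)
= 1.055e-34 / (2 * 8.1548e-21)
= 1.055e-34 / 1.6310e-20
= 6.4686e-15 m

6.4686e-15


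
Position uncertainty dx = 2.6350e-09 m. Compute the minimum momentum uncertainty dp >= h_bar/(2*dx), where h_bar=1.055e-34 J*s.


dp = h_bar / (2 * dx)
= 1.055e-34 / (2 * 2.6350e-09)
= 1.055e-34 / 5.2700e-09
= 2.0019e-26 kg*m/s

2.0019e-26


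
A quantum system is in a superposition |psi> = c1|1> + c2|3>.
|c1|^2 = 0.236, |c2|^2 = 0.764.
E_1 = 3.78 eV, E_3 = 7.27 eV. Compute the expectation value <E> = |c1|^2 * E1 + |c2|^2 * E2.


<E> = |c1|^2 * E1 + |c2|^2 * E2
= 0.236 * 3.78 + 0.764 * 7.27
= 0.8921 + 5.5543
= 6.4464 eV

6.4464


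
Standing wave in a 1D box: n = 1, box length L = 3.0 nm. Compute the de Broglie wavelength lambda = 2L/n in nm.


lambda = 2L / n
= 2 * 3.0 / 1
= 6.0 / 1
= 6.0 nm

6.0


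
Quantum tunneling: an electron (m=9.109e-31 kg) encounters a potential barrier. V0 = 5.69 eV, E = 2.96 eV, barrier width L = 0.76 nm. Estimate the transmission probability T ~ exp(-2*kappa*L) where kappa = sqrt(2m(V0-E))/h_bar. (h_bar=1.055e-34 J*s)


V0 - E = 2.73 eV = 4.3735e-19 J
kappa = sqrt(2 * m * (V0-E)) / h_bar
= sqrt(2 * 9.109e-31 * 4.3735e-19) / 1.055e-34
= 8.4608e+09 /m
2*kappa*L = 2 * 8.4608e+09 * 0.76e-9
= 12.8604
T = exp(-12.8604) = 2.598990e-06

2.598990e-06
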